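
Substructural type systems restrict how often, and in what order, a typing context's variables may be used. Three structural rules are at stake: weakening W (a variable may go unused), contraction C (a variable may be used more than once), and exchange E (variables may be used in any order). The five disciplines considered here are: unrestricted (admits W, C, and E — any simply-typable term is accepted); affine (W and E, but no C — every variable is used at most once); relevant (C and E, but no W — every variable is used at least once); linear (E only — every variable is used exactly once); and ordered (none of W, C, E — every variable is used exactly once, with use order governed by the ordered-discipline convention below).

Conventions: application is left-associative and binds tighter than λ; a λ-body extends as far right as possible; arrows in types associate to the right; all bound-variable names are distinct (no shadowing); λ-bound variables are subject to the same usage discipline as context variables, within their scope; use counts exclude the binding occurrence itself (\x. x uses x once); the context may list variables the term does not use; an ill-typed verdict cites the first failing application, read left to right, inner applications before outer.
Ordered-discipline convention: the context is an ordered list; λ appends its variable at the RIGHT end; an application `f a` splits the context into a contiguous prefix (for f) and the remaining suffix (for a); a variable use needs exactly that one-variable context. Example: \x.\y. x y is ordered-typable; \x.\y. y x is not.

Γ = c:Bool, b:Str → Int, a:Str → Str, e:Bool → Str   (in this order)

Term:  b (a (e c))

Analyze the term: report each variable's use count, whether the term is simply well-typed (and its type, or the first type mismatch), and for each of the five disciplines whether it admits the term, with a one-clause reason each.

use counts: c: 1, b: 1, a: 1, e: 1
use order (left to right): b, a, e, c
typing: well-typed at Int
ordered: ✗, needs exchange: uses follow b, a, e, c
linear: ✓, each of c, b, a, e used exactly once
affine: ✓, at most one use each (c, b, a, e)
relevant: ✓, at least one use each (c, b, a, e)
unrestricted: ✓, simply typable at Int; W, C, E all held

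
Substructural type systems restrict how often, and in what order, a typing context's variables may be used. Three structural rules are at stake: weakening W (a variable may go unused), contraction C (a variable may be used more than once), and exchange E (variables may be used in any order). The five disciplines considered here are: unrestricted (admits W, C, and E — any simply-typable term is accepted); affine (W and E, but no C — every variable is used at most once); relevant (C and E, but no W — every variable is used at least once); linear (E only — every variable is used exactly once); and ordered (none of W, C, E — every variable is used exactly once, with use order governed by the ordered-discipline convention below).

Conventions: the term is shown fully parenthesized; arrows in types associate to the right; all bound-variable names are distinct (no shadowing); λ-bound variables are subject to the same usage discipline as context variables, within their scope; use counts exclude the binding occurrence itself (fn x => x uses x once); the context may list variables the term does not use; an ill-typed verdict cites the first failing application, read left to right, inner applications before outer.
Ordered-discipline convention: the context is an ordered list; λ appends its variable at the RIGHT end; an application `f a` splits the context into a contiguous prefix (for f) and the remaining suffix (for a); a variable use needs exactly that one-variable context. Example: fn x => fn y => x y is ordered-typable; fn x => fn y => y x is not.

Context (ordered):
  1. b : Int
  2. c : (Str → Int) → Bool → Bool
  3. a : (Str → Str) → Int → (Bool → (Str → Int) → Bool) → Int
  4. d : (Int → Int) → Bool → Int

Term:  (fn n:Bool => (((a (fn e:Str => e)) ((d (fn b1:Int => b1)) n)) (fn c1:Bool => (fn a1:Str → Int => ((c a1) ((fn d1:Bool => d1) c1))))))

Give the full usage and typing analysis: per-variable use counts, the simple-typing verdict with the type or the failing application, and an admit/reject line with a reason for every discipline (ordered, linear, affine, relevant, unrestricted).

use counts: b ×0; c ×1; a ×1; d ×1; n (bound) ×1; e (bound) ×1; b1 (bound) ×1; c1 (bound) ×1; a1 (bound) ×1; d1 (bound) ×1
use order (left to right): a, e, d, b1, n, c, a1, d1, c1
typing: ✓ — Bool → Int
ordered: ✗, unused: b — weakening required
linear: ✗, unused: b — weakening required
affine: ✓, none of b, c, a, d, n, e, b1, c1, a1, d1 used more than once
relevant: ✗, unused: b — weakening required
unrestricted: ✓, typability at Bool → Int is all that's needed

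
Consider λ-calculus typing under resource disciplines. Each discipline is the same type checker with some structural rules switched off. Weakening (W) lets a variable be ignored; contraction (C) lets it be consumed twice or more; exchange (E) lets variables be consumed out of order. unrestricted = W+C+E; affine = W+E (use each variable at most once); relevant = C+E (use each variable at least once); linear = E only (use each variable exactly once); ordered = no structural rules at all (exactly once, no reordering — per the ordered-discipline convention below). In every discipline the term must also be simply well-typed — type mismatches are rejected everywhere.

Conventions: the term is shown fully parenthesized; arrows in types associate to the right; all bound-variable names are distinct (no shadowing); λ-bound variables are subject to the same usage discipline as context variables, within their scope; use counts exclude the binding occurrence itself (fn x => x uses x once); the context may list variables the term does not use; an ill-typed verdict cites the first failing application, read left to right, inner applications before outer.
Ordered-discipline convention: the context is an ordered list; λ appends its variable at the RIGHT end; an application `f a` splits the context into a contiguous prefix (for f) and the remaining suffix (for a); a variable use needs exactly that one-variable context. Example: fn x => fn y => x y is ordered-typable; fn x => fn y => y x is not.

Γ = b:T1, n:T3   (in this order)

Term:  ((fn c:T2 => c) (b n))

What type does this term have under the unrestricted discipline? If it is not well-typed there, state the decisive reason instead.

not well-typed under unrestricted — not simply typable
usage: b: 1×; n: 1×; c [bound]: 1×
use order (left to right): c, b, n
typing: ill-typed: can't apply a value of type T1
summary: ordered ✗; linear ✗; affine ✗; relevant ✗; unrestricted ✗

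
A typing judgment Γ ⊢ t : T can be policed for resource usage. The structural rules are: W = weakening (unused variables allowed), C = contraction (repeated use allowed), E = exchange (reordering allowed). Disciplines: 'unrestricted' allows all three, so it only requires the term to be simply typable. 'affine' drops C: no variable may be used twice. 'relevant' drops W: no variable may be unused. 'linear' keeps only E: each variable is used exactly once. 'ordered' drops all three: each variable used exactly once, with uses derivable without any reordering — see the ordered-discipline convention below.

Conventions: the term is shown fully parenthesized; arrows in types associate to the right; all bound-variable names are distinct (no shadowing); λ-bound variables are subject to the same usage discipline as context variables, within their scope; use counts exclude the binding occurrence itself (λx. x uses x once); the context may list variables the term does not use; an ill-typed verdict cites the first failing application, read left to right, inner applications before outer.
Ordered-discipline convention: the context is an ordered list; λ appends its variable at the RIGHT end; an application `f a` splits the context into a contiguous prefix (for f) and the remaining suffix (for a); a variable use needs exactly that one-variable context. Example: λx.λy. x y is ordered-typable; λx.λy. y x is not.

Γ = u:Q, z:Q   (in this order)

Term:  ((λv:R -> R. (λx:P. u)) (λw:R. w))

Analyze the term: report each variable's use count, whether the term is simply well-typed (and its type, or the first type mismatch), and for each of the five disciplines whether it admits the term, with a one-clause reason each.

use counts: u ×1, z ×0, v (λ-bound) ×0, x (λ-bound) ×0, w (λ-bound) ×1
left-to-right use order: u, w
typing: well-typed — term : P -> Q
ordered: ✗ — needs weakening: z, v, x unused
linear: ✗ — needs weakening: z, v, x unused
affine: ✓ — u, z, v, x, w: no repeats, contraction unneeded
relevant: ✗ — needs weakening: z, v, x unused
unrestricted: ✓ — well-typed at P -> Q; no restrictions here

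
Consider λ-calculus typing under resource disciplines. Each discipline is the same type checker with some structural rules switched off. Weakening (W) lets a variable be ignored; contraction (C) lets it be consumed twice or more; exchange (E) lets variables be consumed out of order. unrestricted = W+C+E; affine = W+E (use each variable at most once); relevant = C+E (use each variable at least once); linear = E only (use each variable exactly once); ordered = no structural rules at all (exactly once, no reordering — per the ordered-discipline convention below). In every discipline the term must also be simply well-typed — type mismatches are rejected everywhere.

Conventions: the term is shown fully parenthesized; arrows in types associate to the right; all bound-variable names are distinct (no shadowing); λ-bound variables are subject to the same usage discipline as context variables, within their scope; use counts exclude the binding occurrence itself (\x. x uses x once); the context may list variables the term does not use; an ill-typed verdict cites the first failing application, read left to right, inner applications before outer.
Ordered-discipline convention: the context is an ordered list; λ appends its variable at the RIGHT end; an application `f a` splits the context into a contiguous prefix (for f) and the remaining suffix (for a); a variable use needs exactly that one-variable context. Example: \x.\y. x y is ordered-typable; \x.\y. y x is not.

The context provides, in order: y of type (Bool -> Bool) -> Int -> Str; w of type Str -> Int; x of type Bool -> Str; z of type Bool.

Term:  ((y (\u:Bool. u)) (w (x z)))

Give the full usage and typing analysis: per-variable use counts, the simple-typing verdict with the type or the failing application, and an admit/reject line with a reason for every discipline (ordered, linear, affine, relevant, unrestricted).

variable uses: y: 1, w: 1, x: 1, z: 1, u (bound): 1
use order (left to right): y, u, w, x, z
typing: well-typed at Str
ordered: ✓, one use each (y, w, x, z, u); ordered split holds
linear: ✓, single use per variable (y, w, x, z, u)
affine: ✓, at most one use each (y, w, x, z, u)
relevant: ✓, y, w, x, z, u: all used, weakening unneeded
unrestricted: ✓, simply typable at Str; W, C, E all held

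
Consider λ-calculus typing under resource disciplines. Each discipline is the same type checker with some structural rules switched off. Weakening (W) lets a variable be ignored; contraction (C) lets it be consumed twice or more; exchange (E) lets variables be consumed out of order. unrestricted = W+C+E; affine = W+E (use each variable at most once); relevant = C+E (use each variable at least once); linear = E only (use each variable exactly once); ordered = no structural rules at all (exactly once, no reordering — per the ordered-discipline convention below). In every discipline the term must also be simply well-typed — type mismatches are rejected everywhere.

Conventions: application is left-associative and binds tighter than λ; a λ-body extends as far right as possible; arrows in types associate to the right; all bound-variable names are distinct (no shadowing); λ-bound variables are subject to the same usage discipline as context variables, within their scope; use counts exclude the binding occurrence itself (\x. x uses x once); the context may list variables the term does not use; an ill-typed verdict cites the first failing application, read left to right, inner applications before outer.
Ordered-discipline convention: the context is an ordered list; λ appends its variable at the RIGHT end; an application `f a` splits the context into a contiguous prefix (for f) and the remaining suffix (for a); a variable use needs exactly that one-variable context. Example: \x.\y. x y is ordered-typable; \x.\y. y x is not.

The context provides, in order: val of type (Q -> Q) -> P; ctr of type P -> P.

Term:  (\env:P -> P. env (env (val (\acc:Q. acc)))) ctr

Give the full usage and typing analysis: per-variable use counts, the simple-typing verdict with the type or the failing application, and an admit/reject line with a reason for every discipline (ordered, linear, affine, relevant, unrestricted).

variable uses: val=1, ctr=1, env [bound]=2, acc [bound]=1
uses in reading order: env, env, val, acc, ctr
typing: well-typed — term : P
ordered ✗ (env ×2 used more than once (contraction))
linear ✗ (env ×2 used more than once (contraction))
affine ✗ (env ×2 used more than once (contraction))
relevant ✓ (at least one use each (val, ctr, env, acc))
unrestricted ✓ (well-typed at P; no restrictions here)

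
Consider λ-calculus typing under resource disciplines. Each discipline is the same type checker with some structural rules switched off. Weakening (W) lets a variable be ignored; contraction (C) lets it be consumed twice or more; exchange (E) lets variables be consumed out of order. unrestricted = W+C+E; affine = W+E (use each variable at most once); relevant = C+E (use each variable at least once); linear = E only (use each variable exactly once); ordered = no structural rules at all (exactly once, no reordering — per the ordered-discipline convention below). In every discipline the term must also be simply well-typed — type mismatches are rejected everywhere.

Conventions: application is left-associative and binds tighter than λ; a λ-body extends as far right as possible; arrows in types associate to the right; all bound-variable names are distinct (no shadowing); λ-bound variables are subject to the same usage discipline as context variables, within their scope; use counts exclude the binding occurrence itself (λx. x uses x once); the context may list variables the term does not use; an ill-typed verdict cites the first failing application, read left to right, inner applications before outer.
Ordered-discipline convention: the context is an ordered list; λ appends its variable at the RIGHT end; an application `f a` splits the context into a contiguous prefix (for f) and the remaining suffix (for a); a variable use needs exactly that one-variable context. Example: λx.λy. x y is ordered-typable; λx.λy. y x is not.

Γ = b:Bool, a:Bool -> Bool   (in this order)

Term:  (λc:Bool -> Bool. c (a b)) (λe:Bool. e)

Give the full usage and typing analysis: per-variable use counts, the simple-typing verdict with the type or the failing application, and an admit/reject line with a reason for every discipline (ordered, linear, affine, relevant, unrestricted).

use counts: b: 1×, a: 1×, c (λ-bound): 1×, e (λ-bound): 1×
left-to-right use order: c, a, b, e
typing: well-typed at Bool
ordered ✗ (no contiguous prefix/suffix split fits c, a, b, e)
linear ✓ (b, a, c, e: one use apiece)
affine ✓ (no duplicate uses among b, a, c, e)
relevant ✓ (at least one use each (b, a, c, e))
unrestricted ✓ (simply typable at Bool; W, C, E all held)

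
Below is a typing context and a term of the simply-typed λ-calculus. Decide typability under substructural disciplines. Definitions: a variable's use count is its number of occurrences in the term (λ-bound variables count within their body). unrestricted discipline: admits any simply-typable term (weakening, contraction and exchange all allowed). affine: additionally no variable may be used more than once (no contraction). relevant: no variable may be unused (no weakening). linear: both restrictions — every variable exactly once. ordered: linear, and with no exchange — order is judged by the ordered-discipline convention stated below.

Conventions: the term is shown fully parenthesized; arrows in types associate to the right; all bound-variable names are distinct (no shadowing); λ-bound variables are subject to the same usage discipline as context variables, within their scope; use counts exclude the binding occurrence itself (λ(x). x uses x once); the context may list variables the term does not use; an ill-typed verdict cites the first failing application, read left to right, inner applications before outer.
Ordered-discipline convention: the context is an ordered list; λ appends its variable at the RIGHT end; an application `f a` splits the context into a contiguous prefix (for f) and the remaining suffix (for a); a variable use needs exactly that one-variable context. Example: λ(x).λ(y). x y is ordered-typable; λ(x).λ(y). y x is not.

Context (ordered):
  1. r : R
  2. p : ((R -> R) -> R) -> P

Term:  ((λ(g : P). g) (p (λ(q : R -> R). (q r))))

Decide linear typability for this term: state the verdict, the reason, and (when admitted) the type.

yes — single use per variable (r, p, g, q); term : P
counts: r: 1; p: 1; g [bound]: 1; q [bound]: 1
order of uses: g, p, q, r
typing: well-typed at P
across the five disciplines: ordered ✗, linear ✓, affine ✓, relevant ✓, unrestricted ✓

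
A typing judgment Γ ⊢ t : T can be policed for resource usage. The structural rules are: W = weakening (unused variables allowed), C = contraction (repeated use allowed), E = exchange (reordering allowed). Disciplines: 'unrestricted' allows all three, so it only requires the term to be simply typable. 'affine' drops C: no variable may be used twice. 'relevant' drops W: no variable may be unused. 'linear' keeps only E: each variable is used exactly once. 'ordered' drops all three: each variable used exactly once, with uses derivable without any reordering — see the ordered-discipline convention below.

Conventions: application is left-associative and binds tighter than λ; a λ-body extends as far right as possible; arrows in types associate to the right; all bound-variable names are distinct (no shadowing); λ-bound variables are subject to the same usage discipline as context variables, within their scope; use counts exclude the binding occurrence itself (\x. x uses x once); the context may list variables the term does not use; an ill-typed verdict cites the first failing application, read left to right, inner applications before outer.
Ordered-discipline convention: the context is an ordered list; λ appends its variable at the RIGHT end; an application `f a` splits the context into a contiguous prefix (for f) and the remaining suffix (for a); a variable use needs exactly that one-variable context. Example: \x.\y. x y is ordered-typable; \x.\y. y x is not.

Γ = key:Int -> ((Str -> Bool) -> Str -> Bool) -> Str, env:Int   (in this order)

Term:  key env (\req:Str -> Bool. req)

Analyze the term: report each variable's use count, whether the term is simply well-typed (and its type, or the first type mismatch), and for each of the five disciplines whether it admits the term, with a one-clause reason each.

counts: key ×1, env ×1, req [bound] ×1
use order (left to right): key, env, req
typing: well-typed at Str
ordered: ✓, key, env, req once each; derivable with no W/C/E
linear: ✓, key, env, req: one use apiece
affine: ✓, at most one use each (key, env, req)
relevant: ✓, at least one use each (key, env, req)
unrestricted: ✓, simply typable at Str; W, C, E all held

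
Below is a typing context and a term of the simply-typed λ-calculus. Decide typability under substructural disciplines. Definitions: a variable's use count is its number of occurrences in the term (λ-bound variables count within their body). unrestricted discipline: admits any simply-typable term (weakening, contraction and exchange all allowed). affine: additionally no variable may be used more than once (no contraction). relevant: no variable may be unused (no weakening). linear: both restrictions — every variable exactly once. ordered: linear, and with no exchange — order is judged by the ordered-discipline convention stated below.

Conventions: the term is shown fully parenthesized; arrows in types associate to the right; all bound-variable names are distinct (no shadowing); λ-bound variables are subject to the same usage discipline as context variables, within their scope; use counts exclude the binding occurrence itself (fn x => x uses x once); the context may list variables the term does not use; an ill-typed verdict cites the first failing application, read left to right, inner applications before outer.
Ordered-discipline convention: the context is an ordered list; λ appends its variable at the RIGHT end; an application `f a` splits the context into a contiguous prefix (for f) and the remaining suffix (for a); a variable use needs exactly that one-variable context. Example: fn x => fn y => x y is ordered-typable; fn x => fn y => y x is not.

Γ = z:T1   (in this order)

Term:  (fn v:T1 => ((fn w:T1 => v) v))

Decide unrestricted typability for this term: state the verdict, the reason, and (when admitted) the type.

yes — typability at T1 -> T1 is all that's needed; term : T1 -> T1
counts: z: 0×; v (bound): 2×; w (bound): 0×
uses in reading order: v, v
typing: well-typed — term : T1 -> T1
per-discipline verdicts: ordered ✗ | linear ✗ | affine ✗ | relevant ✗ | unrestricted ✓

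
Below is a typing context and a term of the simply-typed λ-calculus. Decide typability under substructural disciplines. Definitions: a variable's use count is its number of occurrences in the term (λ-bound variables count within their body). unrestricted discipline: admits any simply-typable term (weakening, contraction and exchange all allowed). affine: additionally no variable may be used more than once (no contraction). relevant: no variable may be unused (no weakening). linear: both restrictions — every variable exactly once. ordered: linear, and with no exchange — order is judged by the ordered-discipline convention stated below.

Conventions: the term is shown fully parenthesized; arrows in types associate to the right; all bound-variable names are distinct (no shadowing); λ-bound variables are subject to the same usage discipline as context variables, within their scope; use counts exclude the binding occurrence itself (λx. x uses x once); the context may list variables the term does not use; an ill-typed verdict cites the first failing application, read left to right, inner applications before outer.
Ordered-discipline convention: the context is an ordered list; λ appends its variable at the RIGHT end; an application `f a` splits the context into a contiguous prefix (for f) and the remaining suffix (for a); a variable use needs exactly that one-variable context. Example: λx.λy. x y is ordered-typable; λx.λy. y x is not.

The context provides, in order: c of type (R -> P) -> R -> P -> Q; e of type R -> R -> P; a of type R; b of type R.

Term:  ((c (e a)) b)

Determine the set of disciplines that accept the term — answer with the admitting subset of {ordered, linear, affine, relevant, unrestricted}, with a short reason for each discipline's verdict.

admitted by: ordered, linear, affine, relevant, unrestricted
use counts: c=1, e=1, a=1, b=1
uses in reading order: c, e, a, b
typing: well-typed at P -> Q
ordered: ✓, c, e, a, b once each; derivable with no W/C/E
linear: ✓, each of c, e, a, b used exactly once
affine: ✓, c, e, a, b: no repeats, contraction unneeded
relevant: ✓, c, e, a, b: all used, weakening unneeded
unrestricted: ✓, simply typable at P -> Q; W, C, E all held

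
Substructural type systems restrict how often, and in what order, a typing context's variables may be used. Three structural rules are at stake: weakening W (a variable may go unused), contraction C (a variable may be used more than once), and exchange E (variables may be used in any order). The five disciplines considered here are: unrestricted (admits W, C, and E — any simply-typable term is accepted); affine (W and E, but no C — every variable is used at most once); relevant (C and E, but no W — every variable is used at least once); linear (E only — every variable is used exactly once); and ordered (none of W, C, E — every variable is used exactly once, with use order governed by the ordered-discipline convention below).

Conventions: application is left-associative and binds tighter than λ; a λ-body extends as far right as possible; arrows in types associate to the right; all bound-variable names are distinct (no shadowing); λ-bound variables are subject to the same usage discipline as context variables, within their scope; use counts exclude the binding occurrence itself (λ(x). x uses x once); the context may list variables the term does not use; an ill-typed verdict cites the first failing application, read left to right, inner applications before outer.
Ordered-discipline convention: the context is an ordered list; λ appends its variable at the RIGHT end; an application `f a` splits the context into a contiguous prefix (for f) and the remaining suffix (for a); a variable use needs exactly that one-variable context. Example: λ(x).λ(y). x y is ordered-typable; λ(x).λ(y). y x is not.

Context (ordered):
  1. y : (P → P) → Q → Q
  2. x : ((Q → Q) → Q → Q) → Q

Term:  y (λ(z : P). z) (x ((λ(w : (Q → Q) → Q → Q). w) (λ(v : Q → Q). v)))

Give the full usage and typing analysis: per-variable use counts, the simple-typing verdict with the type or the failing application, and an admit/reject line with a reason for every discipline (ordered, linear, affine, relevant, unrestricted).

use counts: y: 1; x: 1; z (bound): 1; w (bound): 1; v (bound): 1
uses in reading order: y, z, x, w, v
typing: ✓ — Q
ordered: ✓, one use each (y, x, z, w, v); ordered split holds
linear: ✓, exactly-once usage across y, x, z, w, v
affine: ✓, no duplicate uses among y, x, z, w, v
relevant: ✓, every one of y, x, z, w, v appears
unrestricted: ✓, type-checks (Q) and nothing is barred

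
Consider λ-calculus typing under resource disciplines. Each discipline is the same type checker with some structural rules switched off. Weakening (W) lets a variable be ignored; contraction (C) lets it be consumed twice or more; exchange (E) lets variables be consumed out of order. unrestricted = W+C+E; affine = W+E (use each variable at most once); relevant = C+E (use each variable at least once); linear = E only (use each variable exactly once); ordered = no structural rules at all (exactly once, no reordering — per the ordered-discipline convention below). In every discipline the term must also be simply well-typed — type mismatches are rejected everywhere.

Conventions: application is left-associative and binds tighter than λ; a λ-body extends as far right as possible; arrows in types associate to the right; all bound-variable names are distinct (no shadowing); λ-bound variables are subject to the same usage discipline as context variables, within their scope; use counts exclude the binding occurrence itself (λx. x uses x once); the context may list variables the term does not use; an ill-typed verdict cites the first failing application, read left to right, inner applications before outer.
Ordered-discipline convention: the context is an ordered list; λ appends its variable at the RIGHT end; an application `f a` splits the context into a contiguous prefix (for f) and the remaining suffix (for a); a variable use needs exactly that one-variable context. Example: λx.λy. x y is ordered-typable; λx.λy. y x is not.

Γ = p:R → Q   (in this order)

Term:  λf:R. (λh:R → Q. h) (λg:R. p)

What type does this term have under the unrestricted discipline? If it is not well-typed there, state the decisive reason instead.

not well-typed under unrestricted — not simply typable
usage: p=1, f (bound)=0, h (bound)=1, g (bound)=0
use order (left to right): h, p
typing: ill-typed: a function awaiting R → Q gets R → R → Q
summary: ordered ✗; linear ✗; affine ✗; relevant ✗; unrestricted ✗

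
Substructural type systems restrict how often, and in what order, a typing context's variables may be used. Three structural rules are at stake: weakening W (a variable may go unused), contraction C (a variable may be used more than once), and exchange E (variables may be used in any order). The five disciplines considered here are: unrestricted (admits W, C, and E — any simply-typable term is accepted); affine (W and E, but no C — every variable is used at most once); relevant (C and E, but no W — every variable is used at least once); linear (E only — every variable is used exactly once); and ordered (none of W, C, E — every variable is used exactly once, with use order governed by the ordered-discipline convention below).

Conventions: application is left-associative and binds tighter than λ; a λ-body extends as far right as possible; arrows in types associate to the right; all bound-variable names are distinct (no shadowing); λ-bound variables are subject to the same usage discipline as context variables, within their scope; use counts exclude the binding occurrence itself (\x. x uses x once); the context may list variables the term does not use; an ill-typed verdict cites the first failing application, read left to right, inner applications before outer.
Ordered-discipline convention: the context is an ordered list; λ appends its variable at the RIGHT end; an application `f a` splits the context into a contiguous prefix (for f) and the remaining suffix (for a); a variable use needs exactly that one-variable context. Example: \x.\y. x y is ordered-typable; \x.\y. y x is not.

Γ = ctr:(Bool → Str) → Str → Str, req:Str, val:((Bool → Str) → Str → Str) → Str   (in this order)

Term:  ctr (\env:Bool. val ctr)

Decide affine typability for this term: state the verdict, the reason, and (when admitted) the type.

no — ctr ×2 used more than once (contraction)
counts: ctr=2, req=0, val=1, env [bound]=0
left-to-right use order: ctr, val, ctr
typing: well-typed — term : Str → Str
summary: ordered ✗ · linear ✗ · affine ✗ · relevant ✗ · unrestricted ✓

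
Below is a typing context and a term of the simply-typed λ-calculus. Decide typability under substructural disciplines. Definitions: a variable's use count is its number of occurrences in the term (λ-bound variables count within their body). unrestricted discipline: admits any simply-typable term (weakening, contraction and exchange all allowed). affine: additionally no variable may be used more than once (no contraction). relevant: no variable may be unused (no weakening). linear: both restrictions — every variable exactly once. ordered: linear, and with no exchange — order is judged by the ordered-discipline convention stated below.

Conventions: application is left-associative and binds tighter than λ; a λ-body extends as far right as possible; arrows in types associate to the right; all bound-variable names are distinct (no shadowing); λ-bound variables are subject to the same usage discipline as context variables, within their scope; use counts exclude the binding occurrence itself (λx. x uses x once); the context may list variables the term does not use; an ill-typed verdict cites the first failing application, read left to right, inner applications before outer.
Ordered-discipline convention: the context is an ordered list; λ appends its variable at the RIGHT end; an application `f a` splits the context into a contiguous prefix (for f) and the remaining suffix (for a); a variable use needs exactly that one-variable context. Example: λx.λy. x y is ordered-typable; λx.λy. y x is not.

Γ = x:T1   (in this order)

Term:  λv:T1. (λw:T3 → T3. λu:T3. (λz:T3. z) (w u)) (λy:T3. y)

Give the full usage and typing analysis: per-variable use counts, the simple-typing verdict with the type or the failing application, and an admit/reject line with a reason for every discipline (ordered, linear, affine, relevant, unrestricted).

counts: x ×0; v (bound) ×0; w (bound) ×1; u (bound) ×1; z (bound) ×1; y (bound) ×1
uses in reading order: z, w, u, y
typing: well-typed at T1 → T3 → T3
ordered ✗ (x, v left unused)
linear ✗ (x, v left unused)
affine ✓ (x, v, w, u, z, y: no repeats, contraction unneeded)
relevant ✗ (x, v left unused)
unrestricted ✓ (well-typed at T1 → T3 → T3; no restrictions here)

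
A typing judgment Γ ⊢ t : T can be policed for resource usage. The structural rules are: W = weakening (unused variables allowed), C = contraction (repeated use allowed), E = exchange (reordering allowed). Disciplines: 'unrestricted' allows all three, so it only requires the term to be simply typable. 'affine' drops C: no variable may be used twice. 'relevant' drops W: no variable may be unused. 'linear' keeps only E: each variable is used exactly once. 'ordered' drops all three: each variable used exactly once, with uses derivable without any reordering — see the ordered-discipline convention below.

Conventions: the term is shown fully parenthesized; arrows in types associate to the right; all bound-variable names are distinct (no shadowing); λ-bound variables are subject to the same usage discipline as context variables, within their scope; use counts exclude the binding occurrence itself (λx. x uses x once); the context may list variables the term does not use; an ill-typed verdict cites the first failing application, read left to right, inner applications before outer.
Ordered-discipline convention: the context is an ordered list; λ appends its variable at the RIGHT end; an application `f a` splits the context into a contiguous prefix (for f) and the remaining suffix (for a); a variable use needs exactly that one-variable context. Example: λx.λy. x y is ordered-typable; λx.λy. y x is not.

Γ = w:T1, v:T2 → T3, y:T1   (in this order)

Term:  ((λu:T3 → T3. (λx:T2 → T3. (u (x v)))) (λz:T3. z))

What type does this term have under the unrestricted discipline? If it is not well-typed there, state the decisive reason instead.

not well-typed under unrestricted — a type mismatch blocks all five
use counts: w: 0×, v: 1×, y: 0×, u [bound]: 1×, x [bound]: 1×, z [bound]: 1×
order of uses: u, x, v, z
typing: ill-typed: an application expects T2 but receives T2 → T3
all disciplines: ordered ✗; linear ✗; affine ✗; relevant ✗; unrestricted ✗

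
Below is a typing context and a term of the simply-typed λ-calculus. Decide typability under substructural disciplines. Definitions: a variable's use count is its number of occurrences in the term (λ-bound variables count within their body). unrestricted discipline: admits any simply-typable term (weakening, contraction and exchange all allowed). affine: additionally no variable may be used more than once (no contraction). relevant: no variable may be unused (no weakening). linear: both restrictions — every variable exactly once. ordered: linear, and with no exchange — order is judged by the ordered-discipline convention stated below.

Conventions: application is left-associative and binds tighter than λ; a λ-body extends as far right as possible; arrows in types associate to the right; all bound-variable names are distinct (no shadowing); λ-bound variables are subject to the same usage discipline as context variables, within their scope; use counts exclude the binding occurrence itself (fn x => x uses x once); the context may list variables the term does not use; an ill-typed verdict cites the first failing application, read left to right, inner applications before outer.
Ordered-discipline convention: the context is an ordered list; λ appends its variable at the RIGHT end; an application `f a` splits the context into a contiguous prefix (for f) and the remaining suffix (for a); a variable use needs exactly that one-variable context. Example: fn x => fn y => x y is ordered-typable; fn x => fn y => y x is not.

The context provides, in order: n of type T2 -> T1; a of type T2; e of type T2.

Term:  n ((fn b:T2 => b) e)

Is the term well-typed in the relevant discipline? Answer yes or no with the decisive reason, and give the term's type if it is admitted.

no — unused: a — weakening required
use counts: n: 1×, a: 0×, e: 1×, b [bound]: 1×
use order (left to right): n, b, e
typing: the term checks, with type T1
summary: ordered ✗, linear ✗, affine ✓, relevant ✗, unrestricted ✓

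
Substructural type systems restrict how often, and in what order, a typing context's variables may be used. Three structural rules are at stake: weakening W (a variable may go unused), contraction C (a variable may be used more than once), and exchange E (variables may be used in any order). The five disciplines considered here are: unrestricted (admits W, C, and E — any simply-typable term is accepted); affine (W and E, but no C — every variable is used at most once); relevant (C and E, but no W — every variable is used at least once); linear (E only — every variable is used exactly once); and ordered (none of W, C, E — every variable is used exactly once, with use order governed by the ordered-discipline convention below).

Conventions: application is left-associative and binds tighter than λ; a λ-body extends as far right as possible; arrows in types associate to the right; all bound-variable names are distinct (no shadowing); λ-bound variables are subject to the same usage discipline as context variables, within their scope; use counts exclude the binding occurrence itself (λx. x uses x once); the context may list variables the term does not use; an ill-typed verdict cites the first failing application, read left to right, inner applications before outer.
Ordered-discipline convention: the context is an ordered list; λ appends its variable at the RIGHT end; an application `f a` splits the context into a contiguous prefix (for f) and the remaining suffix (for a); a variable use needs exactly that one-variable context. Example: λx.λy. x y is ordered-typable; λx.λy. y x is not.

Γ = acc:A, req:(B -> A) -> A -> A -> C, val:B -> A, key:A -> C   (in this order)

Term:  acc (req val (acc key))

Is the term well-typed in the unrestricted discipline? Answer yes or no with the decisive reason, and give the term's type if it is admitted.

no — the type mismatch rejects it
use counts: acc: 2×; req: 1×; val: 1×; key: 1×
order of uses: acc, req, val, acc, key
typing: ill-typed: can't apply a value of type A
summary: ordered ✗, linear ✗, affine ✗, relevant ✗, unrestricted ✗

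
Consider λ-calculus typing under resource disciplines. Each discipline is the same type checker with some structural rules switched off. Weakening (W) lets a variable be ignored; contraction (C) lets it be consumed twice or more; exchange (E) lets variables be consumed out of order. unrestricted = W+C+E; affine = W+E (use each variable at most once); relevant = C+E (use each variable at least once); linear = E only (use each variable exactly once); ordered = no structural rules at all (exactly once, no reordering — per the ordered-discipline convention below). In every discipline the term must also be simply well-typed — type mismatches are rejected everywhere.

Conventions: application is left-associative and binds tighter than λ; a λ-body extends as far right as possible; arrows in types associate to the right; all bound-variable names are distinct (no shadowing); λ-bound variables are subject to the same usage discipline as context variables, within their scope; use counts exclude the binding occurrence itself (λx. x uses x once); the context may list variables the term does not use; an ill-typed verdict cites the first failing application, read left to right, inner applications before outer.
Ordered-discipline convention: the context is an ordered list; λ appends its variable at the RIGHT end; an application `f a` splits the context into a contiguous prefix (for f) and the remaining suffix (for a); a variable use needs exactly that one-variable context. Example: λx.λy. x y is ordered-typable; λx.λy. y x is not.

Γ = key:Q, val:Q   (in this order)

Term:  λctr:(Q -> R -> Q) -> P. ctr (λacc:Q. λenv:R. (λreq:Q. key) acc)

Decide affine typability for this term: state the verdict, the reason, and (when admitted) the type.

yes — none of key, val, ctr, acc, env, req used more than once; term : ((Q -> R -> Q) -> P) -> P
use counts: key=1; val=0; ctr [bound]=1; acc [bound]=1; env [bound]=0; req [bound]=0
use order (left to right): ctr, key, acc
typing: the term checks, with type ((Q -> R -> Q) -> P) -> P
summary: ordered ✗, linear ✗, affine ✓, relevant ✗, unrestricted ✓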